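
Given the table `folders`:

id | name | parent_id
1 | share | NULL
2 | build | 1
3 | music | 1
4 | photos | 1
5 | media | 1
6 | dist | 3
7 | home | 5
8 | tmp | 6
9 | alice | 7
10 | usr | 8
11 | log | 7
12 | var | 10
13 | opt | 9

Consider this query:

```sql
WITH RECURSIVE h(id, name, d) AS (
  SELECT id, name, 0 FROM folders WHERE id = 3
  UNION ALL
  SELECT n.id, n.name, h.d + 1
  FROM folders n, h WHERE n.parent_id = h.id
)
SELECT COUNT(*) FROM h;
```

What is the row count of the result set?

5

Base: id=3 (music) at d 0.
Iteration 1: rows with parent_id in {3} -> dist (id 6, d 1).
Iteration 2: rows with parent_id in {6} -> tmp (id 8, d 2).
Iteration 3: rows with parent_id in {8} -> usr (id 10, d 3).
Iteration 4: rows with parent_id in {10} -> var (id 12, d 4).
Iteration 5: no rows with parent_id in {12}; recursion stops.
Total rows emitted: 5.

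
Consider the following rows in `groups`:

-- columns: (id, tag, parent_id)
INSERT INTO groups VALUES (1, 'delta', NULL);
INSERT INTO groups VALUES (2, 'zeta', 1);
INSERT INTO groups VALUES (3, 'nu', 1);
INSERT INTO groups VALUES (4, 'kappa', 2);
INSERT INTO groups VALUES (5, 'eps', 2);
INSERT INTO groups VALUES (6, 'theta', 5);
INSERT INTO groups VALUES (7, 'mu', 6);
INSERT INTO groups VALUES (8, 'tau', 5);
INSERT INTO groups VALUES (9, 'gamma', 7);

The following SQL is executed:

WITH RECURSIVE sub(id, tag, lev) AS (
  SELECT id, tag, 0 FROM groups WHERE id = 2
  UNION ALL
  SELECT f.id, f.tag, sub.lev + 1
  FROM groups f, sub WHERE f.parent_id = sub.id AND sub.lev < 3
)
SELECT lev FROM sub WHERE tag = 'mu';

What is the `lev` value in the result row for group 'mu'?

3

Base: id=2 (zeta) at lev 0.
Iteration 1: rows with parent_id in {2} -> kappa (id 4, lev 1), eps (id 5, lev 1).
Iteration 2: rows with parent_id in {4,5} -> theta (id 6, lev 2), tau (id 8, lev 2).
Iteration 3: rows with parent_id in {6,8} -> mu (id 7, lev 3).
Iteration 4: lev < 3 fails for all current rows; recursion stops.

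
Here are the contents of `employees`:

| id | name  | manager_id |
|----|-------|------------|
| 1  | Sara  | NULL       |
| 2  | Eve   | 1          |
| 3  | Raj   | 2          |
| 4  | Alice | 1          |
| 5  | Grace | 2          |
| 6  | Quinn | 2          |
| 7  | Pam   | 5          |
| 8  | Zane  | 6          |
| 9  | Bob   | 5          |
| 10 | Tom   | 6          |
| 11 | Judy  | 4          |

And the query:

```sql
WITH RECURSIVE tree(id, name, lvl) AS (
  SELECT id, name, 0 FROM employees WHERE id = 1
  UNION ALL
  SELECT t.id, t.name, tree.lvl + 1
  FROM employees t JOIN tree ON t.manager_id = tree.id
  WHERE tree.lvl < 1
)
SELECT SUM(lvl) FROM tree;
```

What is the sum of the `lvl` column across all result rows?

Base: id=1 (Sara) at lvl 0.
Iteration 1: rows with manager_id in {1} -> Eve (id 2, lvl 1), Alice (id 4, lvl 1).
Iteration 2: lvl < 1 fails for all current rows; recursion stops.
SUM(lvl) = 0 + 1 + 1 = 2.

2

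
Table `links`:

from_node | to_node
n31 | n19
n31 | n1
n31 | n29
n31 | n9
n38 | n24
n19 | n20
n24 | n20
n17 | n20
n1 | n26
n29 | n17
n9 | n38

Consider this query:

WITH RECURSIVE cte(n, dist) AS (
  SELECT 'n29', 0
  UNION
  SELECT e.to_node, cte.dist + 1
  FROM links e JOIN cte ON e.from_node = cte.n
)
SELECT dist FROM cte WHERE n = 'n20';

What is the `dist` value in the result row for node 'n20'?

2

Base: (n29, dist=0).
Iteration 1: edges from {n29} -> (n17, dist=1).
Iteration 2: edges from {n17} -> (n20, dist=2).
Iteration 3: no outgoing edges from {n20}; recursion stops.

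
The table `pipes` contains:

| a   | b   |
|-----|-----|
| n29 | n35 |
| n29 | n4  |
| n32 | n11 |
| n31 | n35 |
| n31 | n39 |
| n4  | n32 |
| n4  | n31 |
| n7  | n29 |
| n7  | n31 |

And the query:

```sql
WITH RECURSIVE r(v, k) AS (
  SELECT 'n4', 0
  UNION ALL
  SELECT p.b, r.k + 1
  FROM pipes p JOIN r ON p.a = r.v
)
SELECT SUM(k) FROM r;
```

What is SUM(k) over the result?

Base: (n4, k=0).
Iteration 1: edges from {n4} -> (n31, k=1), (n32, k=1).
Iteration 2: edges from {n31,n32} -> (n11, k=2), (n35, k=2), (n39, k=2).
Iteration 3: no outgoing edges from {n11,n35,n39}; recursion stops.
SUM(k) = 0 + 1 + 1 + 2 + 2 + 2 = 8.

8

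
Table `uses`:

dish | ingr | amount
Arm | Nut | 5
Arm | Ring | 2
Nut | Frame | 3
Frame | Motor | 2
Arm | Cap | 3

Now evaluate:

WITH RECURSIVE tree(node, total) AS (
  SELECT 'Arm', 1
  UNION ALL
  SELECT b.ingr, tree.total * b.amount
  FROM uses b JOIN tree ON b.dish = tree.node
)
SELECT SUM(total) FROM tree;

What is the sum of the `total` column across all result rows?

56

Base: (Arm, total=1).
Iteration 1: components of {Arm} -> Cap = 1*3 = 3, Nut = 1*5 = 5, Ring = 1*2 = 2.
Iteration 2: components of {Cap,Nut,Ring} -> Frame = 5*3 = 15.
Iteration 3: components of {Frame} -> Motor = 15*2 = 30.
Iteration 4: no further components; recursion stops.
SUM(total) = 1 + 5 + 2 + 3 + 15 + 30 = 56.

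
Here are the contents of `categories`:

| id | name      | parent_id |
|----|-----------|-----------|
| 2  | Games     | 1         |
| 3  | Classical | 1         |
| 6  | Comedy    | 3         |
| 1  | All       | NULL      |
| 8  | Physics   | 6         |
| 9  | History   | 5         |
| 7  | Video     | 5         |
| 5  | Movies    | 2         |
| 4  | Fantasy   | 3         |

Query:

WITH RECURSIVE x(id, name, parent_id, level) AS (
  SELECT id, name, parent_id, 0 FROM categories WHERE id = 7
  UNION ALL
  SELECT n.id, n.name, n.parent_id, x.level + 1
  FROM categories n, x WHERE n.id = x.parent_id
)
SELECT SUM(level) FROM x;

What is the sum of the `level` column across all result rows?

Base: id=7 (Video), parent_id=5, level 0.
Iteration 1: join on id=5 -> Movies (id 5, parent_id=2, level 1).
Iteration 2: join on id=2 -> Games (id 2, parent_id=1, level 2).
Iteration 3: join on id=1 -> All (id 1, parent_id=NULL, level 3).
Iteration 4: parent_id is NULL; no match; recursion stops.
SUM(level) = 0 + 1 + 2 + 3 = 6.

6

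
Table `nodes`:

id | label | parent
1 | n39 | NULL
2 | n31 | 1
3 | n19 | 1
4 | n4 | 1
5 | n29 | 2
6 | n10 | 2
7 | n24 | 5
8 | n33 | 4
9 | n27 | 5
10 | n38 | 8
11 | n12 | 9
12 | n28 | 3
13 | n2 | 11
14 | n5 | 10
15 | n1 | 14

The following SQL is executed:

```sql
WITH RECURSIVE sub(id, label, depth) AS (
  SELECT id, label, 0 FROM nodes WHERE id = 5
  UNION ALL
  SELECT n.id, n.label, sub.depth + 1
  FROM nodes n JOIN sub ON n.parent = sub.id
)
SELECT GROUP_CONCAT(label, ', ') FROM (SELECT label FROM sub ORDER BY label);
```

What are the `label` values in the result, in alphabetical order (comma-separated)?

Base: id=5 (n29) at depth 0.
Iteration 1: rows with parent in {5} -> n24 (id 7, depth 1), n27 (id 9, depth 1).
Iteration 2: rows with parent in {7,9} -> n12 (id 11, depth 2).
Iteration 3: rows with parent in {11} -> n2 (id 13, depth 3).
Iteration 4: no rows with parent in {13}; recursion stops.

n12, n2, n24, n27, n29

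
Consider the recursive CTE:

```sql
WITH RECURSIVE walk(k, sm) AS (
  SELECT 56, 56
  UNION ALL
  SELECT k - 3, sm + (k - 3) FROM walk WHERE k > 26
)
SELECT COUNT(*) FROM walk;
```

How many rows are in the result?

11

Base: k=56, sm=56.
Iteration 1: 56 > 26 holds -> k = 56 - 3 = 53, sm = 56 + 53 = 109.
Iteration 2: 53 > 26 holds -> k = 53 - 3 = 50, sm = 109 + 50 = 159.
Iteration 3: 50 > 26 holds -> k = 50 - 3 = 47, sm = 159 + 47 = 206.
Iteration 4: 47 > 26 holds -> k = 47 - 3 = 44, sm = 206 + 44 = 250.
Iteration 5: 44 > 26 holds -> k = 44 - 3 = 41, sm = 250 + 41 = 291.
Iteration 6: 41 > 26 holds -> k = 41 - 3 = 38, sm = 291 + 38 = 329.
Iteration 7: 38 > 26 holds -> k = 38 - 3 = 35, sm = 329 + 35 = 364.
Iteration 8: 35 > 26 holds -> k = 35 - 3 = 32, sm = 364 + 32 = 396.
Iteration 9: 32 > 26 holds -> k = 32 - 3 = 29, sm = 396 + 29 = 425.
Iteration 10: 29 > 26 holds -> k = 29 - 3 = 26, sm = 425 + 26 = 451.
Iteration 11: 26 > 26 fails; recursion stops.
Total rows emitted: 11.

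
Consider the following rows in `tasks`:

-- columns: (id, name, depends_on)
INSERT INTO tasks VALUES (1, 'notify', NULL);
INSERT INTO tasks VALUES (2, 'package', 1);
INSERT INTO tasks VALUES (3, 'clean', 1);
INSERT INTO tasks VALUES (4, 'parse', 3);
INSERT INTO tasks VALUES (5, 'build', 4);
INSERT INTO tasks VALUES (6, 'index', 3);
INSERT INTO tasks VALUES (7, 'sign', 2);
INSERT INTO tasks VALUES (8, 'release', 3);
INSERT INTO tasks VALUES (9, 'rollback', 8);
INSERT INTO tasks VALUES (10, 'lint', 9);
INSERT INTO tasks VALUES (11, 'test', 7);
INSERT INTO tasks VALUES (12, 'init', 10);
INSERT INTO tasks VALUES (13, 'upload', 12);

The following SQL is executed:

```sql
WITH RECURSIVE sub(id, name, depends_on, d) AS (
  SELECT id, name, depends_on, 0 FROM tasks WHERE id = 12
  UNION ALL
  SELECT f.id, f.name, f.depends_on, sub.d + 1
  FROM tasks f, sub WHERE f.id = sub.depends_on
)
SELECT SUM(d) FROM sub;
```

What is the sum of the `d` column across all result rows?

Base: id=12 (init), depends_on=10, d 0.
Iteration 1: join on id=10 -> lint (id 10, depends_on=9, d 1).
Iteration 2: join on id=9 -> rollback (id 9, depends_on=8, d 2).
Iteration 3: join on id=8 -> release (id 8, depends_on=3, d 3).
Iteration 4: join on id=3 -> clean (id 3, depends_on=1, d 4).
Iteration 5: join on id=1 -> notify (id 1, depends_on=NULL, d 5).
Iteration 6: depends_on is NULL; no match; recursion stops.
SUM(d) = 0 + 1 + 2 + 3 + 4 + 5 = 15.

15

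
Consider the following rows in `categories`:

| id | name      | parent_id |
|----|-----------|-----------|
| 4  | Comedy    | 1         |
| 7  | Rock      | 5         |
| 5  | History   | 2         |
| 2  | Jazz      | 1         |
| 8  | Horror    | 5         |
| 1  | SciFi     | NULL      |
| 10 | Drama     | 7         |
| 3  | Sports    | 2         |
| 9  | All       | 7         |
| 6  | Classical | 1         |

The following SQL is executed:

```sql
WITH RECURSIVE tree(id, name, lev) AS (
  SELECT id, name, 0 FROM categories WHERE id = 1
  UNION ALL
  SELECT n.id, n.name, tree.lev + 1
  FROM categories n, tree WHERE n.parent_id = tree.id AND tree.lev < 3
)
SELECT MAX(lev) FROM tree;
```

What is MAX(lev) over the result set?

3

Base: id=1 (SciFi) at lev 0.
Iteration 1: rows with parent_id in {1} -> Jazz (id 2, lev 1), Comedy (id 4, lev 1), Classical (id 6, lev 1).
Iteration 2: rows with parent_id in {2,4,6} -> Sports (id 3, lev 2), History (id 5, lev 2).
Iteration 3: rows with parent_id in {3,5} -> Rock (id 7, lev 3), Horror (id 8, lev 3).
Iteration 4: lev < 3 fails for all current rows; recursion stops.
lev values: 0, 1, 1, 1, 2, 2, 3, 3; the maximum is 3.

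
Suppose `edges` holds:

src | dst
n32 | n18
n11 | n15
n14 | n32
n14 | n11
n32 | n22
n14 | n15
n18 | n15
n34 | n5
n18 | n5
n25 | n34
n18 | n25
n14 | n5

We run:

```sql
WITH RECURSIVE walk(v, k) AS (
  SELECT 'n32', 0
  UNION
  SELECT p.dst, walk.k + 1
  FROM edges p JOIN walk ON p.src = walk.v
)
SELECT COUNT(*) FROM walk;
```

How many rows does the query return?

Base: (n32, k=0).
Iteration 1: edges from {n32} -> (n18, k=1), (n22, k=1).
Iteration 2: edges from {n18,n22} -> (n15, k=2), (n25, k=2), (n5, k=2).
Iteration 3: edges from {n15,n25,n5} -> (n34, k=3).
Iteration 4: edges from {n34} -> (n5, k=4).
Iteration 5: no outgoing edges from {n5}; recursion stops.
Total rows emitted: 8.

8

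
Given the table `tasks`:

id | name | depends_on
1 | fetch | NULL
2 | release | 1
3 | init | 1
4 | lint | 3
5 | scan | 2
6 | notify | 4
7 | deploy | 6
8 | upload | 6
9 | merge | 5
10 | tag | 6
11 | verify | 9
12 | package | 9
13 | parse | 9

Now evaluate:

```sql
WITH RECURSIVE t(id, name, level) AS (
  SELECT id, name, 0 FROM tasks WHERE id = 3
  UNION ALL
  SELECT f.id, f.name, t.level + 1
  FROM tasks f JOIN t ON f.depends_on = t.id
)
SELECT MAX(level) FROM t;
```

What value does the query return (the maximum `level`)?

Base: id=3 (init) at level 0.
Iteration 1: rows with depends_on in {3} -> lint (id 4, level 1).
Iteration 2: rows with depends_on in {4} -> notify (id 6, level 2).
Iteration 3: rows with depends_on in {6} -> deploy (id 7, level 3), upload (id 8, level 3), tag (id 10, level 3).
Iteration 4: no rows with depends_on in {7,8,10}; recursion stops.
level values: 0, 1, 2, 3, 3, 3; the maximum is 3.

3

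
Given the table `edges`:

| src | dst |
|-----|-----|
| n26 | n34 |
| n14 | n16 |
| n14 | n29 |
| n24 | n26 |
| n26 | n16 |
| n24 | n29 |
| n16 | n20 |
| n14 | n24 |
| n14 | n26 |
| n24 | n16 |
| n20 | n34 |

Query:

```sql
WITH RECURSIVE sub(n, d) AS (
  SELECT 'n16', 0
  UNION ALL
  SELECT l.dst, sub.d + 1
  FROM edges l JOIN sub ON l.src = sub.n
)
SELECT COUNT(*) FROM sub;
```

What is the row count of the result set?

Base: (n16, d=0).
Iteration 1: edges from {n16} -> (n20, d=1).
Iteration 2: edges from {n20} -> (n34, d=2).
Iteration 3: no outgoing edges from {n34}; recursion stops.
Total rows emitted: 3.

3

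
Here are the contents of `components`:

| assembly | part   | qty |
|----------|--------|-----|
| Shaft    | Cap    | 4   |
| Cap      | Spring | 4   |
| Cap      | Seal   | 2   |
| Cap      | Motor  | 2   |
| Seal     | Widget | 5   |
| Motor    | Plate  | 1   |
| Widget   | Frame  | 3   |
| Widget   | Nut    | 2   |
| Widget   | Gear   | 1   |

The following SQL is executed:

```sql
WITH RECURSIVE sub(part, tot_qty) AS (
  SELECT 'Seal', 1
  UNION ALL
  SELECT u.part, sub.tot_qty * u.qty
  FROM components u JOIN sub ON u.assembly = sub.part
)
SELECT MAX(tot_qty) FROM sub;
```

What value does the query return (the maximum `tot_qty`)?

Base: (Seal, tot_qty=1).
Iteration 1: components of {Seal} -> Widget = 1*5 = 5.
Iteration 2: components of {Widget} -> Frame = 5*3 = 15, Gear = 5*1 = 5, Nut = 5*2 = 10.
Iteration 3: no further components; recursion stops.
tot_qty values: 1, 5, 15, 10, 5; the maximum is 15.

15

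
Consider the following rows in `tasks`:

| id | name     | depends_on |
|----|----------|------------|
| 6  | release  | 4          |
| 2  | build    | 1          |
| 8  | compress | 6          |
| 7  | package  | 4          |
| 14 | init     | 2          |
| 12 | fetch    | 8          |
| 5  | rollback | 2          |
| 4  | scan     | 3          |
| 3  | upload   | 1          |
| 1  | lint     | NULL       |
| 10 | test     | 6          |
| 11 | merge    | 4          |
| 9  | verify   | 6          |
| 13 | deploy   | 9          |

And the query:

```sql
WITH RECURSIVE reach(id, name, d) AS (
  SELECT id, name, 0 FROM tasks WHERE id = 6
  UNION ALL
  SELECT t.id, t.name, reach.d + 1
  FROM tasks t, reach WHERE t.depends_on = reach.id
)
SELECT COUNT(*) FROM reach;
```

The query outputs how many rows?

Base: id=6 (release) at d 0.
Iteration 1: rows with depends_on in {6} -> compress (id 8, d 1), verify (id 9, d 1), test (id 10, d 1).
Iteration 2: rows with depends_on in {8,9,10} -> fetch (id 12, d 2), deploy (id 13, d 2).
Iteration 3: no rows with depends_on in {12,13}; recursion stops.
Total rows emitted: 6.

6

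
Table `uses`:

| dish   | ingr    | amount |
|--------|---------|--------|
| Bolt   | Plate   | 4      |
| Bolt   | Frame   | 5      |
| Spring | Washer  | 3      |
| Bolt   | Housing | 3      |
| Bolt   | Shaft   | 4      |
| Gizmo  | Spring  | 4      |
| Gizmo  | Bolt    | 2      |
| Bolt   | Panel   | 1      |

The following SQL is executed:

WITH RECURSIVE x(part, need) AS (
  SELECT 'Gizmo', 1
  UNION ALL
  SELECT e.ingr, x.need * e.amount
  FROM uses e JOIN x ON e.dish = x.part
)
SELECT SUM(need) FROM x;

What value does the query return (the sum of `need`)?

53

Base: (Gizmo, need=1).
Iteration 1: components of {Gizmo} -> Bolt = 1*2 = 2, Spring = 1*4 = 4.
Iteration 2: components of {Bolt,Spring} -> Frame = 2*5 = 10, Housing = 2*3 = 6, Panel = 2*1 = 2, Plate = 2*4 = 8, Shaft = 2*4 = 8, Washer = 4*3 = 12.
Iteration 3: no further components; recursion stops.
SUM(need) = 1 + 2 + 4 + 6 + 2 + 8 + 10 + 8 + 12 = 53.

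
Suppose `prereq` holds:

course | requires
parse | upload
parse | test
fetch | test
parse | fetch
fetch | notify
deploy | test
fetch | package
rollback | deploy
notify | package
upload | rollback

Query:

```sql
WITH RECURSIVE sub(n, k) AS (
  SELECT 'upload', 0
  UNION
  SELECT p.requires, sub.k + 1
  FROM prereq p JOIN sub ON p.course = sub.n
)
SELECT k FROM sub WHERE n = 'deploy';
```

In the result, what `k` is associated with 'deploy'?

2

Base: (upload, k=0).
Iteration 1: edges from {upload} -> (rollback, k=1).
Iteration 2: edges from {rollback} -> (deploy, k=2).
Iteration 3: edges from {deploy} -> (test, k=3).
Iteration 4: no outgoing edges from {test}; recursion stops.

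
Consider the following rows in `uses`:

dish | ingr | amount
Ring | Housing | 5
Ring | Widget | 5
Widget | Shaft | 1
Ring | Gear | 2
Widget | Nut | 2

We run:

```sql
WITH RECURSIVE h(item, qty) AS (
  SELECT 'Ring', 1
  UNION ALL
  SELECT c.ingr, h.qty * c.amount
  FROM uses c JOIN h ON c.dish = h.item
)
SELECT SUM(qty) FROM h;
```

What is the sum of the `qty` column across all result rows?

Base: (Ring, qty=1).
Iteration 1: components of {Ring} -> Gear = 1*2 = 2, Housing = 1*5 = 5, Widget = 1*5 = 5.
Iteration 2: components of {Gear,Housing,Widget} -> Nut = 5*2 = 10, Shaft = 5*1 = 5.
Iteration 3: no further components; recursion stops.
SUM(qty) = 1 + 5 + 5 + 2 + 10 + 5 = 28.

28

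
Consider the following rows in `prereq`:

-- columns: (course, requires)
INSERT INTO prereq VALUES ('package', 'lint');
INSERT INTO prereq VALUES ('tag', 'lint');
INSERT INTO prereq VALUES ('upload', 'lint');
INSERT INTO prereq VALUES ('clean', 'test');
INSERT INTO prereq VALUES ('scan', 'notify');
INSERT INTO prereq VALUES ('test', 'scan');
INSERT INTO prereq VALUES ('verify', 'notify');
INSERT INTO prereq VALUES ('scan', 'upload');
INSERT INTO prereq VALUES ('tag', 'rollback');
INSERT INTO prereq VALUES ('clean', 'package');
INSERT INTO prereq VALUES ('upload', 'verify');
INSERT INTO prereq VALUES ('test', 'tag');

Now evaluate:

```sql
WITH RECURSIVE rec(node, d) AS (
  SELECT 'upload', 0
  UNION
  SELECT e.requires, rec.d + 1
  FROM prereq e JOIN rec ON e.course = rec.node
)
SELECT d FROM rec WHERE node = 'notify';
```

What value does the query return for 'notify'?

Base: (upload, d=0).
Iteration 1: edges from {upload} -> (lint, d=1), (verify, d=1).
Iteration 2: edges from {lint,verify} -> (notify, d=2).
Iteration 3: no outgoing edges from {notify}; recursion stops.

2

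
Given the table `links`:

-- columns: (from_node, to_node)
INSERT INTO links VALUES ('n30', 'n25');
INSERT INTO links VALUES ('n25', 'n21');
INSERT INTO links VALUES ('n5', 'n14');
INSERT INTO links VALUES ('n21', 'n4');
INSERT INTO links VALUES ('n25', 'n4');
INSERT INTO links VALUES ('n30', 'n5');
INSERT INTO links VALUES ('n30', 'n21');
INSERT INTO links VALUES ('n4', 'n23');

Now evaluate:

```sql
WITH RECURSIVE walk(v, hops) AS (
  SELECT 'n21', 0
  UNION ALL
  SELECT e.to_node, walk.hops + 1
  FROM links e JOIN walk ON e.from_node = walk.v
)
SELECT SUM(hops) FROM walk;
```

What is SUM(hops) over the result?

3

Base: (n21, hops=0).
Iteration 1: edges from {n21} -> (n4, hops=1).
Iteration 2: edges from {n4} -> (n23, hops=2).
Iteration 3: no outgoing edges from {n23}; recursion stops.
SUM(hops) = 0 + 1 + 2 = 3.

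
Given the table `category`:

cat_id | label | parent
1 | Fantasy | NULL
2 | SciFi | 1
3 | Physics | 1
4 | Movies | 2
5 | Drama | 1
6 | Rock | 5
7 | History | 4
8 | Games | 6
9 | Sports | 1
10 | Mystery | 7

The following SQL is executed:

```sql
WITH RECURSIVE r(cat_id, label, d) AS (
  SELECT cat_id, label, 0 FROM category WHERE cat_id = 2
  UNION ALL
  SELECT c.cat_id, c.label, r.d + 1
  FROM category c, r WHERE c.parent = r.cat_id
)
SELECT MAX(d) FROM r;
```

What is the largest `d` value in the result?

3

Base: cat_id=2 (SciFi) at d 0.
Iteration 1: rows with parent in {2} -> Movies (id 4, d 1).
Iteration 2: rows with parent in {4} -> History (id 7, d 2).
Iteration 3: rows with parent in {7} -> Mystery (id 10, d 3).
Iteration 4: no rows with parent in {10}; recursion stops.
d values: 0, 1, 2, 3; the maximum is 3.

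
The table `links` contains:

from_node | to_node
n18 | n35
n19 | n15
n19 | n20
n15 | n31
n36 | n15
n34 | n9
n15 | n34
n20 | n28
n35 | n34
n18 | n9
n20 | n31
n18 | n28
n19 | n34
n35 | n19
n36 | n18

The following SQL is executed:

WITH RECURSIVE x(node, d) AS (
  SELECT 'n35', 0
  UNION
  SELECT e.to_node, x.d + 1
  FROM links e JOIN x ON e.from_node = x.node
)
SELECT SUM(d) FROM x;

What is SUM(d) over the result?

26

Base: (n35, d=0).
Iteration 1: edges from {n35} -> (n19, d=1), (n34, d=1).
Iteration 2: edges from {n19,n34} -> (n15, d=2), (n20, d=2), (n34, d=2), (n9, d=2).
Iteration 3: edges from {n15,n20,n34,n9} -> (n28, d=3), (n31, d=3), (n34, d=3), (n9, d=3). [UNION drops 1 duplicate row(s)]
Iteration 4: edges from {n28,n31,n34,n9} -> (n9, d=4).
Iteration 5: no outgoing edges from {n9}; recursion stops.
SUM(d) = 0 + 1 + 1 + 2 + 2 + 2 + 2 + 3 + 3 + 3 + 3 + 4 = 26.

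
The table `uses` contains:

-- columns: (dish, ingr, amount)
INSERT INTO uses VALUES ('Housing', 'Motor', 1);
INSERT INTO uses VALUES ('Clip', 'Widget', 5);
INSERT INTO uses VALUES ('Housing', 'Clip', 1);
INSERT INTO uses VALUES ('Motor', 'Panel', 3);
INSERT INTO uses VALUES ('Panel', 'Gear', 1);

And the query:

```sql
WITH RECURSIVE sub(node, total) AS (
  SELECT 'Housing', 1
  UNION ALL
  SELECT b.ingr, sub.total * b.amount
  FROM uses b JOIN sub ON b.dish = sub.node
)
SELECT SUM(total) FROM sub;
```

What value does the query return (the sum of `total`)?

14

Base: (Housing, total=1).
Iteration 1: components of {Housing} -> Clip = 1*1 = 1, Motor = 1*1 = 1.
Iteration 2: components of {Clip,Motor} -> Panel = 1*3 = 3, Widget = 1*5 = 5.
Iteration 3: components of {Panel,Widget} -> Gear = 3*1 = 3.
Iteration 4: no further components; recursion stops.
SUM(total) = 1 + 1 + 1 + 3 + 5 + 3 = 14.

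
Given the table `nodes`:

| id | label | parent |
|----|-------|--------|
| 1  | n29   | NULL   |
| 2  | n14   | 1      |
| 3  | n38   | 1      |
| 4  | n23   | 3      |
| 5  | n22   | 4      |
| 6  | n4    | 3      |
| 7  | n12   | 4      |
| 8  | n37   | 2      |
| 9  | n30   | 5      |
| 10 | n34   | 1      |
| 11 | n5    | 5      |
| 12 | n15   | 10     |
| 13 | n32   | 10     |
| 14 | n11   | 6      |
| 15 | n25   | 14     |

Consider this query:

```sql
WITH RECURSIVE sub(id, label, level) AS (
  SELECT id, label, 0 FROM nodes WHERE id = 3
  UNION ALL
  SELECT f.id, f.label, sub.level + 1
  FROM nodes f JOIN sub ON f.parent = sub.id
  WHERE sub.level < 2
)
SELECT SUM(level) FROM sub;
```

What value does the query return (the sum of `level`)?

8

Base: id=3 (n38) at level 0.
Iteration 1: rows with parent in {3} -> n23 (id 4, level 1), n4 (id 6, level 1).
Iteration 2: rows with parent in {4,6} -> n22 (id 5, level 2), n12 (id 7, level 2), n11 (id 14, level 2).
Iteration 3: level < 2 fails for all current rows; recursion stops.
SUM(level) = 0 + 1 + 1 + 2 + 2 + 2 = 8.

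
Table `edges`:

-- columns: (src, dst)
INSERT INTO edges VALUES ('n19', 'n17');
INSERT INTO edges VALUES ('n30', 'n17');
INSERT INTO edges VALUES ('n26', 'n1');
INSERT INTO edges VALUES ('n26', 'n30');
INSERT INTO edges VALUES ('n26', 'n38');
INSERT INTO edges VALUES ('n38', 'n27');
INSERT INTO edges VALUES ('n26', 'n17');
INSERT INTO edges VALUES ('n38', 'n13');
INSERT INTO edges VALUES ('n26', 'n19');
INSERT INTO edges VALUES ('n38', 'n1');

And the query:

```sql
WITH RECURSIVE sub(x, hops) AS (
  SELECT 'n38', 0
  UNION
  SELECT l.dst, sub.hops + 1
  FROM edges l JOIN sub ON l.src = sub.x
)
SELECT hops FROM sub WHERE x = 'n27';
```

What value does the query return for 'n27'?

1

Base: (n38, hops=0).
Iteration 1: edges from {n38} -> (n1, hops=1), (n13, hops=1), (n27, hops=1).
Iteration 2: no outgoing edges from {n1,n13,n27}; recursion stops.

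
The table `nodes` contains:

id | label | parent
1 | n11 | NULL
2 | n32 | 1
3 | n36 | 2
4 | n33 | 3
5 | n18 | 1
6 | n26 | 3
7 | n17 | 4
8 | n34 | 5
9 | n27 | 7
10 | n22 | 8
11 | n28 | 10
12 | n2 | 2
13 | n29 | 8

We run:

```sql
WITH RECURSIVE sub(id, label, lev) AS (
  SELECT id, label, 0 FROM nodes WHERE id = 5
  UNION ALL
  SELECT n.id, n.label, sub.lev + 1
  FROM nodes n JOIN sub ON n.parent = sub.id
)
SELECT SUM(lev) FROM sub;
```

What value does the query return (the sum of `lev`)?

8

Base: id=5 (n18) at lev 0.
Iteration 1: rows with parent in {5} -> n34 (id 8, lev 1).
Iteration 2: rows with parent in {8} -> n22 (id 10, lev 2), n29 (id 13, lev 2).
Iteration 3: rows with parent in {10,13} -> n28 (id 11, lev 3).
Iteration 4: no rows with parent in {11}; recursion stops.
SUM(lev) = 0 + 1 + 2 + 2 + 3 = 8.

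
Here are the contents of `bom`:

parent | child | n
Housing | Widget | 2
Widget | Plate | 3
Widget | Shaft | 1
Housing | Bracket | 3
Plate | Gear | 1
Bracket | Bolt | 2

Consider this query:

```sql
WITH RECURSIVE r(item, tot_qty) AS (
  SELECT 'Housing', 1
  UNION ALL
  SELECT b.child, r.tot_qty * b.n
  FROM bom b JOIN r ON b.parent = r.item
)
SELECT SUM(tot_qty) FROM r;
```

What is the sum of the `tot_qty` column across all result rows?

Base: (Housing, tot_qty=1).
Iteration 1: components of {Housing} -> Bracket = 1*3 = 3, Widget = 1*2 = 2.
Iteration 2: components of {Bracket,Widget} -> Bolt = 3*2 = 6, Plate = 2*3 = 6, Shaft = 2*1 = 2.
Iteration 3: components of {Bolt,Plate,Shaft} -> Gear = 6*1 = 6.
Iteration 4: no further components; recursion stops.
SUM(tot_qty) = 1 + 2 + 3 + 6 + 2 + 6 + 6 = 26.

26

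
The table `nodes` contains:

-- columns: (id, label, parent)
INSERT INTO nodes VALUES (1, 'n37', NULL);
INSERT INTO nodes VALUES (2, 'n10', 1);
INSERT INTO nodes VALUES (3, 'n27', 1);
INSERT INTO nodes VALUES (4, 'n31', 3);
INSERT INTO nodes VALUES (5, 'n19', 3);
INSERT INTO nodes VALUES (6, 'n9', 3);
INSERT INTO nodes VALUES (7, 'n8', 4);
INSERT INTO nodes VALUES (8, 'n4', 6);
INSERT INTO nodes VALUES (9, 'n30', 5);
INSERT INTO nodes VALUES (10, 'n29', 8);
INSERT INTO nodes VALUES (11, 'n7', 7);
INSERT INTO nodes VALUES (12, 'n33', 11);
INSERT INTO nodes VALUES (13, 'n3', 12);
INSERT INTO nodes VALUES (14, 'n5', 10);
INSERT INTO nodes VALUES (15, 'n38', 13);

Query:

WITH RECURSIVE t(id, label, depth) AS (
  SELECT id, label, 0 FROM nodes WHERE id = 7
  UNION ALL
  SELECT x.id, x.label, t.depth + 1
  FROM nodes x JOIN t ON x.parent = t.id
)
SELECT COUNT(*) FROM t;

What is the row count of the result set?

5

Base: id=7 (n8) at depth 0.
Iteration 1: rows with parent in {7} -> n7 (id 11, depth 1).
Iteration 2: rows with parent in {11} -> n33 (id 12, depth 2).
Iteration 3: rows with parent in {12} -> n3 (id 13, depth 3).
Iteration 4: rows with parent in {13} -> n38 (id 15, depth 4).
Iteration 5: no rows with parent in {15}; recursion stops.
Total rows emitted: 5.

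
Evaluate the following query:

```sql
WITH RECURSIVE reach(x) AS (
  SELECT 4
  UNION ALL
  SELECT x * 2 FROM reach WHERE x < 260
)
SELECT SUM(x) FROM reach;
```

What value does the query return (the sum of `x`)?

Base: x=4.
Iteration 1: 4 < 260 holds -> x = 4 * 2 = 8.
Iteration 2: 8 < 260 holds -> x = 8 * 2 = 16.
Iteration 3: 16 < 260 holds -> x = 16 * 2 = 32.
Iteration 4: 32 < 260 holds -> x = 32 * 2 = 64.
Iteration 5: 64 < 260 holds -> x = 64 * 2 = 128.
Iteration 6: 128 < 260 holds -> x = 128 * 2 = 256.
Iteration 7: 256 < 260 holds -> x = 256 * 2 = 512.
Iteration 8: 512 < 260 fails; recursion stops.
SUM(x) = 4 + 8 + 16 + 32 + 64 + 128 + 256 + 512 = 1020.

1020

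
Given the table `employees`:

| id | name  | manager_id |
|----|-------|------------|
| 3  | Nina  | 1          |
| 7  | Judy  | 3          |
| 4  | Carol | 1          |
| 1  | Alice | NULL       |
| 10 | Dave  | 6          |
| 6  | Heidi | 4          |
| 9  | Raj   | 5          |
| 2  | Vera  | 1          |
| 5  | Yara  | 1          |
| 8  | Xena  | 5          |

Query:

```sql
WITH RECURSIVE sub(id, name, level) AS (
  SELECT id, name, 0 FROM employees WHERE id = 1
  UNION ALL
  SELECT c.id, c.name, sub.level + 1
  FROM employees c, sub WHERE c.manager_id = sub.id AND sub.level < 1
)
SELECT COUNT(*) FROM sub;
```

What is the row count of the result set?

Base: id=1 (Alice) at level 0.
Iteration 1: rows with manager_id in {1} -> Vera (id 2, level 1), Nina (id 3, level 1), Carol (id 4, level 1), Yara (id 5, level 1).
Iteration 2: level < 1 fails for all current rows; recursion stops.
Total rows emitted: 5.

5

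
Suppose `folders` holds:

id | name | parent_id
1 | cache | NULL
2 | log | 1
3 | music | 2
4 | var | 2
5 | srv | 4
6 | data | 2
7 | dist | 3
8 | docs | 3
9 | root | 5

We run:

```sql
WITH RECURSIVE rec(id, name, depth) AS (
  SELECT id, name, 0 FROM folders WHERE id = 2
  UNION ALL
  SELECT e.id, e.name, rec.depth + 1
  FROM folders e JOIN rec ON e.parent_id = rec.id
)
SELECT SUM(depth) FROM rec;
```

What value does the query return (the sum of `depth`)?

Base: id=2 (log) at depth 0.
Iteration 1: rows with parent_id in {2} -> music (id 3, depth 1), var (id 4, depth 1), data (id 6, depth 1).
Iteration 2: rows with parent_id in {3,4,6} -> srv (id 5, depth 2), dist (id 7, depth 2), docs (id 8, depth 2).
Iteration 3: rows with parent_id in {5,7,8} -> root (id 9, depth 3).
Iteration 4: no rows with parent_id in {9}; recursion stops.
SUM(depth) = 0 + 1 + 1 + 1 + 2 + 2 + 2 + 3 = 12.

12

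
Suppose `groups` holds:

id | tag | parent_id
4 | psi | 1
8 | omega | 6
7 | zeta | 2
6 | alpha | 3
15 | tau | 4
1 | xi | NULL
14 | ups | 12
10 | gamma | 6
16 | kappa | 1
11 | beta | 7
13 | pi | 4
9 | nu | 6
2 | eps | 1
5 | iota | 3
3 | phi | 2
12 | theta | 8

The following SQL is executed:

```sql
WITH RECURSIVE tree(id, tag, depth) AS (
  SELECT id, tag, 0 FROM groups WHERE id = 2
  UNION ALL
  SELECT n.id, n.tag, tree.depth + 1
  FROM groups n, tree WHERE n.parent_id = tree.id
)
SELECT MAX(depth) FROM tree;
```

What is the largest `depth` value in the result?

5

Base: id=2 (eps) at depth 0.
Iteration 1: rows with parent_id in {2} -> phi (id 3, depth 1), zeta (id 7, depth 1).
Iteration 2: rows with parent_id in {3,7} -> iota (id 5, depth 2), alpha (id 6, depth 2), beta (id 11, depth 2).
Iteration 3: rows with parent_id in {5,6,11} -> omega (id 8, depth 3), nu (id 9, depth 3), gamma (id 10, depth 3).
Iteration 4: rows with parent_id in {8,9,10} -> theta (id 12, depth 4).
Iteration 5: rows with parent_id in {12} -> ups (id 14, depth 5).
Iteration 6: no rows with parent_id in {14}; recursion stops.
depth values: 0, 1, 1, 2, 2, 2, 3, 3, 3, 4, 5; the maximum is 5.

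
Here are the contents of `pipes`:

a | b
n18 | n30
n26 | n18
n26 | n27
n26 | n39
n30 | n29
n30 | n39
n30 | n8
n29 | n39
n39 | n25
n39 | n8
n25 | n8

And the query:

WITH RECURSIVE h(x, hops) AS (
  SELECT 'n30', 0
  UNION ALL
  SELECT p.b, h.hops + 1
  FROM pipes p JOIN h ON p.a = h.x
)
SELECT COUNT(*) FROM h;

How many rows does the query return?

Base: (n30, hops=0).
Iteration 1: edges from {n30} -> (n29, hops=1), (n39, hops=1), (n8, hops=1).
Iteration 2: edges from {n29,n39,n8} -> (n25, hops=2), (n39, hops=2), (n8, hops=2).
Iteration 3: edges from {n25,n39,n8} -> (n25, hops=3), (n8, hops=3) x2. [UNION ALL keeps all 3 new rows, including repeats]
Iteration 4: edges from {n25,n8} -> (n8, hops=4).
Iteration 5: no outgoing edges from {n8}; recursion stops.
Total rows emitted: 11.

11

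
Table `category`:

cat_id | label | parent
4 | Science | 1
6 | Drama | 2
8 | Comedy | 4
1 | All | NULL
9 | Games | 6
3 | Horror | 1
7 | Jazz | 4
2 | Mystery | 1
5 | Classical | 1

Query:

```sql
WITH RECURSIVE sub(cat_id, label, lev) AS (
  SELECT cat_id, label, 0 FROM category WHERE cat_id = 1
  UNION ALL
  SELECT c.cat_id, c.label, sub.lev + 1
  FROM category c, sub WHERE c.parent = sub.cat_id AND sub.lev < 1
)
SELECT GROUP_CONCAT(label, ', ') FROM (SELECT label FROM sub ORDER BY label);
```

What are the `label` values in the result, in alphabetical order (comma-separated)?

All, Classical, Horror, Mystery, Science

Base: cat_id=1 (All) at lev 0.
Iteration 1: rows with parent in {1} -> Mystery (id 2, lev 1), Horror (id 3, lev 1), Science (id 4, lev 1), Classical (id 5, lev 1).
Iteration 2: lev < 1 fails for all current rows; recursion stops.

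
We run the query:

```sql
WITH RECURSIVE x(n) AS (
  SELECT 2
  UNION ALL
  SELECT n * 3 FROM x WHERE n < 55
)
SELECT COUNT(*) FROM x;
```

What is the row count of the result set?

5

Base: n=2.
Iteration 1: 2 < 55 holds -> n = 2 * 3 = 6.
Iteration 2: 6 < 55 holds -> n = 6 * 3 = 18.
Iteration 3: 18 < 55 holds -> n = 18 * 3 = 54.
Iteration 4: 54 < 55 holds -> n = 54 * 3 = 162.
Iteration 5: 162 < 55 fails; recursion stops.
Total rows emitted: 5.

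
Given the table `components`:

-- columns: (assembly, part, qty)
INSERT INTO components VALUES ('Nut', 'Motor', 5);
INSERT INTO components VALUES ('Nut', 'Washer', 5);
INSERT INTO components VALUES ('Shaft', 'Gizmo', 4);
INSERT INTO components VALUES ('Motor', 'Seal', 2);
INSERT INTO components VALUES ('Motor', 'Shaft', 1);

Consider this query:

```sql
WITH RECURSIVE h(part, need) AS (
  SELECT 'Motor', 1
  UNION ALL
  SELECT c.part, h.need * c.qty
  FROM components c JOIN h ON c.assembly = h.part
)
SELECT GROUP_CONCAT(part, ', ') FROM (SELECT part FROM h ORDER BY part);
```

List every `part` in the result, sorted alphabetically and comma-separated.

Gizmo, Motor, Seal, Shaft

Base: (Motor, need=1).
Iteration 1: components of {Motor} -> Seal = 1*2 = 2, Shaft = 1*1 = 1.
Iteration 2: components of {Seal,Shaft} -> Gizmo = 1*4 = 4.
Iteration 3: no further components; recursion stops.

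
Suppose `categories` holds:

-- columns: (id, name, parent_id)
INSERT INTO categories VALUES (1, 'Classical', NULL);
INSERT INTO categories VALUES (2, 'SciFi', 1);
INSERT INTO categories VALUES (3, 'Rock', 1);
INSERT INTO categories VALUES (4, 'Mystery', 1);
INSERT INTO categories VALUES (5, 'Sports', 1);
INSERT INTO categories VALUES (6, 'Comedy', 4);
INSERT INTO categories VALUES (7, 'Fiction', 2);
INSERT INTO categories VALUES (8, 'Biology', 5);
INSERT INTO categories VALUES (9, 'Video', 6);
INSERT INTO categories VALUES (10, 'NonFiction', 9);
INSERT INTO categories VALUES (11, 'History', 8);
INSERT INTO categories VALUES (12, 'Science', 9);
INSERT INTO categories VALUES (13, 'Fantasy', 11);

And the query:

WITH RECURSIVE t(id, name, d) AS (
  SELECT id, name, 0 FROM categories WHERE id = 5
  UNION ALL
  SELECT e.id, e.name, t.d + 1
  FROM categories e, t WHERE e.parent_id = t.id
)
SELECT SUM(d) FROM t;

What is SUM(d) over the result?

Base: id=5 (Sports) at d 0.
Iteration 1: rows with parent_id in {5} -> Biology (id 8, d 1).
Iteration 2: rows with parent_id in {8} -> History (id 11, d 2).
Iteration 3: rows with parent_id in {11} -> Fantasy (id 13, d 3).
Iteration 4: no rows with parent_id in {13}; recursion stops.
SUM(d) = 0 + 1 + 2 + 3 = 6.

6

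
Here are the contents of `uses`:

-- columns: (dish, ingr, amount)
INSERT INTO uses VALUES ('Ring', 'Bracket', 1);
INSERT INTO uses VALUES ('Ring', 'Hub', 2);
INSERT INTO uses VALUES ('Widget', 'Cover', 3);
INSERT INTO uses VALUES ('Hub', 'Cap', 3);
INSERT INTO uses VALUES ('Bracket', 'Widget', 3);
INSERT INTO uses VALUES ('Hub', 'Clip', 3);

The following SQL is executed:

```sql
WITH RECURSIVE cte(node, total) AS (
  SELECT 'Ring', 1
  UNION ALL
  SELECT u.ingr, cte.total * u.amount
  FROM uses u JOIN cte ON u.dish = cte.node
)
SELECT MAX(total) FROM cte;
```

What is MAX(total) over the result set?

9

Base: (Ring, total=1).
Iteration 1: components of {Ring} -> Bracket = 1*1 = 1, Hub = 1*2 = 2.
Iteration 2: components of {Bracket,Hub} -> Cap = 2*3 = 6, Clip = 2*3 = 6, Widget = 1*3 = 3.
Iteration 3: components of {Cap,Clip,Widget} -> Cover = 3*3 = 9.
Iteration 4: no further components; recursion stops.
total values: 1, 2, 1, 6, 6, 3, 9; the maximum is 9.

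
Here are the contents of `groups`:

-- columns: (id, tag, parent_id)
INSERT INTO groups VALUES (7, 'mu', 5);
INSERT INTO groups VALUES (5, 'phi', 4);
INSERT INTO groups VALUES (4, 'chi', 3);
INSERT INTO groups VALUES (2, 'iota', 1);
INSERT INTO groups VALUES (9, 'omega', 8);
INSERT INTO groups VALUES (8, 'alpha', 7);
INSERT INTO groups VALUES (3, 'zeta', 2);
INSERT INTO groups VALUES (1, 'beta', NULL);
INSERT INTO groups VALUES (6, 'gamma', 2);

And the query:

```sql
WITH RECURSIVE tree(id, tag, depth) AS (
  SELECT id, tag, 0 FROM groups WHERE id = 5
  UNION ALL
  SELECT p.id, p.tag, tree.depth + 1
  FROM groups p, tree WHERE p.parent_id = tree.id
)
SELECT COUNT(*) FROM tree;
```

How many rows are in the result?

4

Base: id=5 (phi) at depth 0.
Iteration 1: rows with parent_id in {5} -> mu (id 7, depth 1).
Iteration 2: rows with parent_id in {7} -> alpha (id 8, depth 2).
Iteration 3: rows with parent_id in {8} -> omega (id 9, depth 3).
Iteration 4: no rows with parent_id in {9}; recursion stops.
Total rows emitted: 4.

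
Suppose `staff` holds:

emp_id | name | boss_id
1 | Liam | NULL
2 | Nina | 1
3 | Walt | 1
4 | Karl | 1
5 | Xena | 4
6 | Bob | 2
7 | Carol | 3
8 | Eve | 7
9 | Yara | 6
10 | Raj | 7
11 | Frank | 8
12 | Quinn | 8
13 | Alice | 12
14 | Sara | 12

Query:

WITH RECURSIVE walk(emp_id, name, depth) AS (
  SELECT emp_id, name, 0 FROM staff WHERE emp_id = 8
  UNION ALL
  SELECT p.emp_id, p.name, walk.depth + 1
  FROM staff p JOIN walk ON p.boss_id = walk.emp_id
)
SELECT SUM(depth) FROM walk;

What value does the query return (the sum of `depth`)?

6

Base: emp_id=8 (Eve) at depth 0.
Iteration 1: rows with boss_id in {8} -> Frank (id 11, depth 1), Quinn (id 12, depth 1).
Iteration 2: rows with boss_id in {11,12} -> Alice (id 13, depth 2), Sara (id 14, depth 2).
Iteration 3: no rows with boss_id in {13,14}; recursion stops.
SUM(depth) = 0 + 1 + 1 + 2 + 2 = 6.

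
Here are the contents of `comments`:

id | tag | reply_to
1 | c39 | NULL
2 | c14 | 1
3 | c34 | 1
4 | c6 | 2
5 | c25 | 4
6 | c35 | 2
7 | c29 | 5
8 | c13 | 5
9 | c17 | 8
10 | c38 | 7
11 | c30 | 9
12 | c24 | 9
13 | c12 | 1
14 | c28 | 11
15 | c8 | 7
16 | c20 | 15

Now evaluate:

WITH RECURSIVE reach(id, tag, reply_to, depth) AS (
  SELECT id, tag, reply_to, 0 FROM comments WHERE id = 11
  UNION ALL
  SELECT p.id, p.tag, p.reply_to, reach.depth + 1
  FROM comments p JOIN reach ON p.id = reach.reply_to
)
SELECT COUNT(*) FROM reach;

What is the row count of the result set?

7

Base: id=11 (c30), reply_to=9, depth 0.
Iteration 1: join on id=9 -> c17 (id 9, reply_to=8, depth 1).
Iteration 2: join on id=8 -> c13 (id 8, reply_to=5, depth 2).
Iteration 3: join on id=5 -> c25 (id 5, reply_to=4, depth 3).
Iteration 4: join on id=4 -> c6 (id 4, reply_to=2, depth 4).
Iteration 5: join on id=2 -> c14 (id 2, reply_to=1, depth 5).
Iteration 6: join on id=1 -> c39 (id 1, reply_to=NULL, depth 6).
Iteration 7: reply_to is NULL; no match; recursion stops.
Total rows emitted: 7.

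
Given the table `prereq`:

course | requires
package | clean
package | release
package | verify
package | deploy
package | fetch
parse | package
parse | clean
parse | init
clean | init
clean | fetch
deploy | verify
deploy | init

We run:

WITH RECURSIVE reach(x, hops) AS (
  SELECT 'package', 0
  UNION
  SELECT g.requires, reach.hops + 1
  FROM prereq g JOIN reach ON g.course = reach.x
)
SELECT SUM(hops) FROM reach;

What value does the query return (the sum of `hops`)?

Base: (package, hops=0).
Iteration 1: edges from {package} -> (clean, hops=1), (deploy, hops=1), (fetch, hops=1), (release, hops=1), (verify, hops=1).
Iteration 2: edges from {clean,deploy,fetch,release,verify} -> (fetch, hops=2), (init, hops=2), (verify, hops=2). [UNION drops 1 duplicate row(s)]
Iteration 3: no outgoing edges from {fetch,init,verify}; recursion stops.
SUM(hops) = 0 + 1 + 1 + 1 + 1 + 1 + 2 + 2 + 2 = 11.

11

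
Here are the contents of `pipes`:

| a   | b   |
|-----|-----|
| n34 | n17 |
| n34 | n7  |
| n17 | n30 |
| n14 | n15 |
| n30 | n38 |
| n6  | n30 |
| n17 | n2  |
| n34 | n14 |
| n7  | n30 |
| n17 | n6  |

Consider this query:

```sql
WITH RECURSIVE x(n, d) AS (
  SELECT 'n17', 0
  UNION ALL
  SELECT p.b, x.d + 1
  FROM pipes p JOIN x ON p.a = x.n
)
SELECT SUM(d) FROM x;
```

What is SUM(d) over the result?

10

Base: (n17, d=0).
Iteration 1: edges from {n17} -> (n2, d=1), (n30, d=1), (n6, d=1).
Iteration 2: edges from {n2,n30,n6} -> (n30, d=2), (n38, d=2).
Iteration 3: edges from {n30,n38} -> (n38, d=3).
Iteration 4: no outgoing edges from {n38}; recursion stops.
SUM(d) = 0 + 1 + 1 + 1 + 2 + 2 + 3 = 10.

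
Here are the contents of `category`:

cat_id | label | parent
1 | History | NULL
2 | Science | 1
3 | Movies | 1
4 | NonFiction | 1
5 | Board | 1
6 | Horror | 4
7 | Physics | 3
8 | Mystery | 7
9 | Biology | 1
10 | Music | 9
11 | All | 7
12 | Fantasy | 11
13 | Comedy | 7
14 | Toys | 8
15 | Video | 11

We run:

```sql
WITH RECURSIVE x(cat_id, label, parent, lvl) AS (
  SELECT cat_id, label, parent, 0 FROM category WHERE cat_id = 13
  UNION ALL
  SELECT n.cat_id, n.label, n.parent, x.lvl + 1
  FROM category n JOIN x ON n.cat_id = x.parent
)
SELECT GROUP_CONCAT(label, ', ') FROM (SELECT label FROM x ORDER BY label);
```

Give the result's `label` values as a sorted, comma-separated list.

Comedy, History, Movies, Physics

Base: cat_id=13 (Comedy), parent=7, lvl 0.
Iteration 1: join on cat_id=7 -> Physics (id 7, parent=3, lvl 1).
Iteration 2: join on cat_id=3 -> Movies (id 3, parent=1, lvl 2).
Iteration 3: join on cat_id=1 -> History (id 1, parent=NULL, lvl 3).
Iteration 4: parent is NULL; no match; recursion stops.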